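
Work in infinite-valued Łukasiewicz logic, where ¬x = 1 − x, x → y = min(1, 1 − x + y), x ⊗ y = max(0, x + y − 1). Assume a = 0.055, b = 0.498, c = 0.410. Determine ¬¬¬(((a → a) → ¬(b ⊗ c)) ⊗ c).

a → a = min(1, 1 − 0.055 + 0.055) = min(1, 1.000) = 1.000
b ⊗ c = max(0, 0.498 + 0.410 − 1) = max(0, -0.092) = 0.000
¬(b ⊗ c) = 1 − 0.000 = 1.000
(a → a) → ¬(b ⊗ c) = min(1, 1 − 1.000 + 1.000) = min(1, 1.000) = 1.000
((a → a) → ¬(b ⊗ c)) ⊗ c = max(0, 1.000 + 0.410 − 1) = max(0, 0.410) = 0.410
¬(((a → a) → ¬(b ⊗ c)) ⊗ c) = 1 − 0.410 = 0.590
¬¬(((a → a) → ¬(b ⊗ c)) ⊗ c) = 1 − 0.590 = 0.410
¬¬¬(((a → a) → ¬(b ⊗ c)) ⊗ c) = 1 − 0.410 = 0.590

0.590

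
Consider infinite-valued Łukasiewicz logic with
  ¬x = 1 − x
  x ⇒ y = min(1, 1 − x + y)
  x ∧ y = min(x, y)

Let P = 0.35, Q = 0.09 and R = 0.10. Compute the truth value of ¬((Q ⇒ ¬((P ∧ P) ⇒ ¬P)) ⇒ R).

P ∧ P = min(0.35, 0.35) = 0.35
¬P = 1 − 0.35 = 0.65
(P ∧ P) ⇒ ¬P = min(1, 1 − 0.35 + 0.65) = min(1, 1.30) = 1.00
¬((P ∧ P) ⇒ ¬P) = 1 − 1.00 = 0.00
Q ⇒ ¬((P ∧ P) ⇒ ¬P) = min(1, 1 − 0.09 + 0.00) = min(1, 0.91) = 0.91
(Q ⇒ ¬((P ∧ P) ⇒ ¬P)) ⇒ R = min(1, 1 − 0.91 + 0.10) = min(1, 0.19) = 0.19
¬((Q ⇒ ¬((P ∧ P) ⇒ ¬P)) ⇒ R) = 1 − 0.19 = 0.81

0.81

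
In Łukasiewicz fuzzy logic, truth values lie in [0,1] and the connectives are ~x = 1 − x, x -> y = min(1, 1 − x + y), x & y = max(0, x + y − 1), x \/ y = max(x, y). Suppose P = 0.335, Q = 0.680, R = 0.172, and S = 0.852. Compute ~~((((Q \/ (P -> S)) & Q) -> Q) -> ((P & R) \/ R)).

P -> S = min(1, 1 − 0.335 + 0.852) = min(1, 1.517) = 1.000
Q \/ (P -> S) = max(0.680, 1.000) = 1.000
(Q \/ (P -> S)) & Q = max(0, 1.000 + 0.680 − 1) = max(0, 0.680) = 0.680
((Q \/ (P -> S)) & Q) -> Q = min(1, 1 − 0.680 + 0.680) = min(1, 1.000) = 1.000
P & R = max(0, 0.335 + 0.172 − 1) = max(0, -0.493) = 0.000
(P & R) \/ R = max(0.000, 0.172) = 0.172
(((Q \/ (P -> S)) & Q) -> Q) -> ((P & R) \/ R) = min(1, 1 − 1.000 + 0.172) = min(1, 0.172) = 0.172
~((((Q \/ (P -> S)) & Q) -> Q) -> ((P & R) \/ R)) = 1 − 0.172 = 0.828
~~((((Q \/ (P -> S)) & Q) -> Q) -> ((P & R) \/ R)) = 1 − 0.828 = 0.172

0.172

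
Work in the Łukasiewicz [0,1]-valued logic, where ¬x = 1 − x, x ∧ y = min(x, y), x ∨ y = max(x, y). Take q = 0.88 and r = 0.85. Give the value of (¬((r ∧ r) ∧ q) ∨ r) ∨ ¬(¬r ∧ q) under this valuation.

0.85

r ∧ r = min(0.85, 0.85) = 0.85
(r ∧ r) ∧ q = min(0.85, 0.88) = 0.85
¬((r ∧ r) ∧ q) = 1 − 0.85 = 0.15
¬((r ∧ r) ∧ q) ∨ r = max(0.15, 0.85) = 0.85
¬r = 1 − 0.85 = 0.15
¬r ∧ q = min(0.15, 0.88) = 0.15
¬(¬r ∧ q) = 1 − 0.15 = 0.85
(¬((r ∧ r) ∧ q) ∨ r) ∨ ¬(¬r ∧ q) = max(0.85, 0.85) = 0.85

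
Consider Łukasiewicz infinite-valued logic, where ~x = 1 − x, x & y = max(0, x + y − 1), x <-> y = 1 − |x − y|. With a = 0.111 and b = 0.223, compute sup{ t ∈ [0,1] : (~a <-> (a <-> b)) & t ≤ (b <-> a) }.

0.889

~a = 1 − 0.111 = 0.889
a <-> b = 1 − |0.111 − 0.223| = 1 − 0.112 = 0.888
~a <-> (a <-> b) = 1 − |0.889 − 0.888| = 1 − 0.001 = 0.999
So the left factor is ~a <-> (a <-> b) = 0.999.
b <-> a = 1 − |0.223 − 0.111| = 1 − 0.112 = 0.888
So the right-hand bound is b <-> a = 0.888.
The residuum of the Łukasiewicz t-norm gives the supremum: min(1, 1 − 0.999 + 0.888).
1 − 0.999 + 0.888 = 0.889, so t = min(1, 0.889) = 0.889.
Check: 0.999 & 0.889 = max(0, 0.888) = 0.888 ≤ 0.888.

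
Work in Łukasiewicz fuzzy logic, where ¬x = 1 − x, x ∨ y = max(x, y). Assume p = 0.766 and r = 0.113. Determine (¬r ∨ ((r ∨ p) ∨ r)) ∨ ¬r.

0.887

¬r = 1 − 0.113 = 0.887
r ∨ p = max(0.113, 0.766) = 0.766
(r ∨ p) ∨ r = max(0.766, 0.113) = 0.766
¬r ∨ ((r ∨ p) ∨ r) = max(0.887, 0.766) = 0.887
(¬r ∨ ((r ∨ p) ∨ r)) ∨ ¬r = max(0.887, 0.887) = 0.887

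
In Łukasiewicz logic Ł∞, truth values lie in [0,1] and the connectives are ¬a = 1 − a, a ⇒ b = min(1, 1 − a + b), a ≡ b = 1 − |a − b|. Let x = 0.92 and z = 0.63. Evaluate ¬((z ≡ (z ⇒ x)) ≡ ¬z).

z ⇒ x = min(1, 1 − 0.63 + 0.92) = min(1, 1.29) = 1.00
z ≡ (z ⇒ x) = 1 − |0.63 − 1.00| = 1 − 0.37 = 0.63
¬z = 1 − 0.63 = 0.37
(z ≡ (z ⇒ x)) ≡ ¬z = 1 − |0.63 − 0.37| = 1 − 0.26 = 0.74
¬((z ≡ (z ⇒ x)) ≡ ¬z) = 1 − 0.74 = 0.26

0.26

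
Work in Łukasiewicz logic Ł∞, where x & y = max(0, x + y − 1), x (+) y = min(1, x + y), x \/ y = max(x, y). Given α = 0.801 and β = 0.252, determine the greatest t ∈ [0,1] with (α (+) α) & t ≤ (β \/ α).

α (+) α = min(1, 0.801 + 0.801) = min(1, 1.602) = 1.000
So the left factor is α (+) α = 1.000.
β \/ α = max(0.252, 0.801) = 0.801
So the right-hand bound is β \/ α = 0.801.
The residuum of the Łukasiewicz t-norm gives the supremum: min(1, 1 − 1.000 + 0.801).
1 − 1.000 + 0.801 = 0.801, so t = min(1, 0.801) = 0.801.
Check: 1.000 & 0.801 = max(0, 0.801) = 0.801 ≤ 0.801.

0.801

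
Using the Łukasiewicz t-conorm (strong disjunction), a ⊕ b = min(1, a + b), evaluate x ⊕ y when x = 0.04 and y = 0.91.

x ⊕ y = min(1, 0.04 + 0.91) = min(1, 0.95) = 0.95
For comparison, the Gödel t-conorm max(a, b) would give 0.91.

0.95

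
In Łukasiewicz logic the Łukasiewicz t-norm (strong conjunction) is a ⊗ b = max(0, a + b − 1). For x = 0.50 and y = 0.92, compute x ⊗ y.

x ⊗ y = max(0, 0.50 + 0.92 − 1) = max(0, 0.42) = 0.42
For comparison, the Gödel (minimum) t-norm min(a, b) would give 0.50.

0.42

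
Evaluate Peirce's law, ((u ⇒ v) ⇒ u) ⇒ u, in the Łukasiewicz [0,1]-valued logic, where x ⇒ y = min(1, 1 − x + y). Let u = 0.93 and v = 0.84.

0.93

u ⇒ v = min(1, 1 − 0.93 + 0.84) = min(1, 0.91) = 0.91
(u ⇒ v) ⇒ u = min(1, 1 − 0.91 + 0.93) = min(1, 1.02) = 1.00
((u ⇒ v) ⇒ u) ⇒ u = min(1, 1 − 1.00 + 0.93) = min(1, 0.93) = 0.93
(The value 0.93 < 1 shows this instance is not satisfied; not a Ł∞-tautology in general.)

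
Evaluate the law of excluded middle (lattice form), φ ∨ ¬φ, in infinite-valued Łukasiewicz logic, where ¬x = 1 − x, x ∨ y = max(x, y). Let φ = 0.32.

0.68

¬φ = 1 − 0.32 = 0.68
φ ∨ ¬φ = max(0.32, 0.68) = 0.68
(The value 0.68 < 1 shows this instance is not satisfied; not a Ł∞-tautology — its value is max(a, 1−a).)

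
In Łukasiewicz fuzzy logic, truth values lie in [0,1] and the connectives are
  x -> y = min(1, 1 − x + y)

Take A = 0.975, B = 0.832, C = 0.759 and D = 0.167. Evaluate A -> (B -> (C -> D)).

0.601

C -> D = min(1, 1 − 0.759 + 0.167) = min(1, 0.408) = 0.408
B -> (C -> D) = min(1, 1 − 0.832 + 0.408) = min(1, 0.576) = 0.576
A -> (B -> (C -> D)) = min(1, 1 − 0.975 + 0.576) = min(1, 0.601) = 0.601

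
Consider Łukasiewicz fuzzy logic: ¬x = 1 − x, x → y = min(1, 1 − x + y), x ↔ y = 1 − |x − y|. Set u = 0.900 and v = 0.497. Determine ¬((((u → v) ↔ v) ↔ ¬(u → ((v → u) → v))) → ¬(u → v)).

u → v = min(1, 1 − 0.900 + 0.497) = min(1, 0.597) = 0.597
(u → v) ↔ v = 1 − |0.597 − 0.497| = 1 − 0.100 = 0.900
v → u = min(1, 1 − 0.497 + 0.900) = min(1, 1.403) = 1.000
(v → u) → v = min(1, 1 − 1.000 + 0.497) = min(1, 0.497) = 0.497
u → ((v → u) → v) = min(1, 1 − 0.900 + 0.497) = min(1, 0.597) = 0.597
¬(u → ((v → u) → v)) = 1 − 0.597 = 0.403
((u → v) ↔ v) ↔ ¬(u → ((v → u) → v)) = 1 − |0.900 − 0.403| = 1 − 0.497 = 0.503
¬(u → v) = 1 − 0.597 = 0.403
(((u → v) ↔ v) ↔ ¬(u → ((v → u) → v))) → ¬(u → v) = min(1, 1 − 0.503 + 0.403) = min(1, 0.900) = 0.900
¬((((u → v) ↔ v) ↔ ¬(u → ((v → u) → v))) → ¬(u → v)) = 1 − 0.900 = 0.100

0.100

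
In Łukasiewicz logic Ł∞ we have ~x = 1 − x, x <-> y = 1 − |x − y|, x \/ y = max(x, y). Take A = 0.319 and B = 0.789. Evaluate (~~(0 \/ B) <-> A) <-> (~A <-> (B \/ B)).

0.638

0 \/ B = max(0.000, 0.789) = 0.789
~(0 \/ B) = 1 − 0.789 = 0.211
~~(0 \/ B) = 1 − 0.211 = 0.789
~~(0 \/ B) <-> A = 1 − |0.789 − 0.319| = 1 − 0.470 = 0.530
~A = 1 − 0.319 = 0.681
B \/ B = max(0.789, 0.789) = 0.789
~A <-> (B \/ B) = 1 − |0.681 − 0.789| = 1 − 0.108 = 0.892
(~~(0 \/ B) <-> A) <-> (~A <-> (B \/ B)) = 1 − |0.530 − 0.892| = 1 − 0.362 = 0.638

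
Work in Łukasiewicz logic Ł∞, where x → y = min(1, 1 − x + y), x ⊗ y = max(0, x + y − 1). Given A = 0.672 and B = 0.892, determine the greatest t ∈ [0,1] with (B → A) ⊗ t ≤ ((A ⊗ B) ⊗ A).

B → A = min(1, 1 − 0.892 + 0.672) = min(1, 0.780) = 0.780
So the left factor is B → A = 0.780.
A ⊗ B = max(0, 0.672 + 0.892 − 1) = max(0, 0.564) = 0.564
(A ⊗ B) ⊗ A = max(0, 0.564 + 0.672 − 1) = max(0, 0.236) = 0.236
So the right-hand bound is (A ⊗ B) ⊗ A = 0.236.
The residuum of the Łukasiewicz t-norm gives the supremum: min(1, 1 − 0.780 + 0.236).
1 − 0.780 + 0.236 = 0.456, so t = min(1, 0.456) = 0.456.
Check: 0.780 ⊗ 0.456 = max(0, 0.236) = 0.236 ≤ 0.236.

0.456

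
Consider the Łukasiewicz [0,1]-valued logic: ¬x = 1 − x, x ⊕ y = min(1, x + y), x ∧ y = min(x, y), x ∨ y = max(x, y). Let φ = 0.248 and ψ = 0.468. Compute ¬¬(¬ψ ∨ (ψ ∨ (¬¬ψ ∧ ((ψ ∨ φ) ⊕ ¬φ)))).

0.532

¬ψ = 1 − 0.468 = 0.532
¬¬ψ = 1 − 0.532 = 0.468
ψ ∨ φ = max(0.468, 0.248) = 0.468
¬φ = 1 − 0.248 = 0.752
(ψ ∨ φ) ⊕ ¬φ = min(1, 0.468 + 0.752) = min(1, 1.220) = 1.000
¬¬ψ ∧ ((ψ ∨ φ) ⊕ ¬φ) = min(0.468, 1.000) = 0.468
ψ ∨ (¬¬ψ ∧ ((ψ ∨ φ) ⊕ ¬φ)) = max(0.468, 0.468) = 0.468
¬ψ ∨ (ψ ∨ (¬¬ψ ∧ ((ψ ∨ φ) ⊕ ¬φ))) = max(0.532, 0.468) = 0.532
¬(¬ψ ∨ (ψ ∨ (¬¬ψ ∧ ((ψ ∨ φ) ⊕ ¬φ)))) = 1 − 0.532 = 0.468
¬¬(¬ψ ∨ (ψ ∨ (¬¬ψ ∧ ((ψ ∨ φ) ⊕ ¬φ)))) = 1 − 0.468 = 0.532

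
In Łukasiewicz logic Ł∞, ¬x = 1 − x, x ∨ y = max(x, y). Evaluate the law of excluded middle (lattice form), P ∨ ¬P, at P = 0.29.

0.71

¬P = 1 − 0.29 = 0.71
P ∨ ¬P = max(0.29, 0.71) = 0.71
(The value 0.71 < 1 shows this instance is not satisfied; not a Ł∞-tautology — its value is max(a, 1−a).)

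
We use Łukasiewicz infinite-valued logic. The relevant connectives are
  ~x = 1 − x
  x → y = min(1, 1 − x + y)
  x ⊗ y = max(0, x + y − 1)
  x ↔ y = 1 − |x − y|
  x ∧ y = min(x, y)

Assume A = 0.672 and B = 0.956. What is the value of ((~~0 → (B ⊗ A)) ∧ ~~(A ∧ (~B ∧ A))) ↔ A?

~0 = 1 − 0.000 = 1.000
~~0 = 1 − 1.000 = 0.000
B ⊗ A = max(0, 0.956 + 0.672 − 1) = max(0, 0.628) = 0.628
~~0 → (B ⊗ A) = min(1, 1 − 0.000 + 0.628) = min(1, 1.628) = 1.000
~B = 1 − 0.956 = 0.044
~B ∧ A = min(0.044, 0.672) = 0.044
A ∧ (~B ∧ A) = min(0.672, 0.044) = 0.044
~(A ∧ (~B ∧ A)) = 1 − 0.044 = 0.956
~~(A ∧ (~B ∧ A)) = 1 − 0.956 = 0.044
(~~0 → (B ⊗ A)) ∧ ~~(A ∧ (~B ∧ A)) = min(1.000, 0.044) = 0.044
((~~0 → (B ⊗ A)) ∧ ~~(A ∧ (~B ∧ A))) ↔ A = 1 − |0.044 − 0.672| = 1 − 0.628 = 0.372

0.372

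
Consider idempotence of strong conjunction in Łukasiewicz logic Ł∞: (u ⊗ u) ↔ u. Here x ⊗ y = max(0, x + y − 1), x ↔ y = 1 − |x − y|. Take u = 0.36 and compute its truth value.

u ⊗ u = max(0, 0.36 + 0.36 − 1) = max(0, -0.28) = 0.00
(u ⊗ u) ↔ u = 1 − |0.00 − 0.36| = 1 − 0.36 = 0.64
(The value 0.64 < 1 shows this instance is not satisfied; fails in Ł∞ since a ⊗ a = max(0, 2a−1) ≠ a in general.)

0.64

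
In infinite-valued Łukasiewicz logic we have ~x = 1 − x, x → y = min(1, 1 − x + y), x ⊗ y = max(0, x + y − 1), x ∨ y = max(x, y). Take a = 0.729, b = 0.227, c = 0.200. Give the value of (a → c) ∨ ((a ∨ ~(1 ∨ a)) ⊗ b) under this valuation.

0.471

a → c = min(1, 1 − 0.729 + 0.200) = min(1, 0.471) = 0.471
1 ∨ a = max(1.000, 0.729) = 1.000
~(1 ∨ a) = 1 − 1.000 = 0.000
a ∨ ~(1 ∨ a) = max(0.729, 0.000) = 0.729
(a ∨ ~(1 ∨ a)) ⊗ b = max(0, 0.729 + 0.227 − 1) = max(0, -0.044) = 0.000
(a → c) ∨ ((a ∨ ~(1 ∨ a)) ⊗ b) = max(0.471, 0.000) = 0.471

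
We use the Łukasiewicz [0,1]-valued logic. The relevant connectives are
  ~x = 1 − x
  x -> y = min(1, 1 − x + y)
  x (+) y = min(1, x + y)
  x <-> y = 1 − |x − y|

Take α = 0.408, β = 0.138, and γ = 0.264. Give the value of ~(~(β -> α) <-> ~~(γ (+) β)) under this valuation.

0.402

β -> α = min(1, 1 − 0.138 + 0.408) = min(1, 1.270) = 1.000
~(β -> α) = 1 − 1.000 = 0.000
γ (+) β = min(1, 0.264 + 0.138) = min(1, 0.402) = 0.402
~(γ (+) β) = 1 − 0.402 = 0.598
~~(γ (+) β) = 1 − 0.598 = 0.402
~(β -> α) <-> ~~(γ (+) β) = 1 − |0.000 − 0.402| = 1 − 0.402 = 0.598
~(~(β -> α) <-> ~~(γ (+) β)) = 1 − 0.598 = 0.402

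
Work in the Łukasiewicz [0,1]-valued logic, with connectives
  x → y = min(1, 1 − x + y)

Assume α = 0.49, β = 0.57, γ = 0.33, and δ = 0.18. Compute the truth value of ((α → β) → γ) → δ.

α → β = min(1, 1 − 0.49 + 0.57) = min(1, 1.08) = 1.00
(α → β) → γ = min(1, 1 − 1.00 + 0.33) = min(1, 0.33) = 0.33
((α → β) → γ) → δ = min(1, 1 − 0.33 + 0.18) = min(1, 0.85) = 0.85

0.85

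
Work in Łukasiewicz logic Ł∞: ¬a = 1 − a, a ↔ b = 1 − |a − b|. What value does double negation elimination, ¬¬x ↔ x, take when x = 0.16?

1.00

¬x = 1 − 0.16 = 0.84
¬¬x = 1 − 0.84 = 0.16
¬¬x ↔ x = 1 − |0.16 − 0.16| = 1 − 0.00 = 1.00
(As expected: always 1 in Ł∞ since negation is involutive.)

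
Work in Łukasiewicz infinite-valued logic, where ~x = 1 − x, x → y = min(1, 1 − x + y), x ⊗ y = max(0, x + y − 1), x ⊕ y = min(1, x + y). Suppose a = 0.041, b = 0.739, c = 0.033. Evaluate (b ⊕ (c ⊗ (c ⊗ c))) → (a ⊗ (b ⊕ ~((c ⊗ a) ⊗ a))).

c ⊗ c = max(0, 0.033 + 0.033 − 1) = max(0, -0.934) = 0.000
c ⊗ (c ⊗ c) = max(0, 0.033 + 0.000 − 1) = max(0, -0.967) = 0.000
b ⊕ (c ⊗ (c ⊗ c)) = min(1, 0.739 + 0.000) = min(1, 0.739) = 0.739
c ⊗ a = max(0, 0.033 + 0.041 − 1) = max(0, -0.926) = 0.000
(c ⊗ a) ⊗ a = max(0, 0.000 + 0.041 − 1) = max(0, -0.959) = 0.000
~((c ⊗ a) ⊗ a) = 1 − 0.000 = 1.000
b ⊕ ~((c ⊗ a) ⊗ a) = min(1, 0.739 + 1.000) = min(1, 1.739) = 1.000
a ⊗ (b ⊕ ~((c ⊗ a) ⊗ a)) = max(0, 0.041 + 1.000 − 1) = max(0, 0.041) = 0.041
(b ⊕ (c ⊗ (c ⊗ c))) → (a ⊗ (b ⊕ ~((c ⊗ a) ⊗ a))) = min(1, 1 − 0.739 + 0.041) = min(1, 0.302) = 0.302

0.302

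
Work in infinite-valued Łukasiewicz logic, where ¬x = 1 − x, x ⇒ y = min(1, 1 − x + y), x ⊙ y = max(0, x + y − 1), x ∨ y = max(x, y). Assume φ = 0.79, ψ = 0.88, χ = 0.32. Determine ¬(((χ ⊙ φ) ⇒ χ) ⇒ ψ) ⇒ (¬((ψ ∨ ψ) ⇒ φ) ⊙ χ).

χ ⊙ φ = max(0, 0.32 + 0.79 − 1) = max(0, 0.11) = 0.11
(χ ⊙ φ) ⇒ χ = min(1, 1 − 0.11 + 0.32) = min(1, 1.21) = 1.00
((χ ⊙ φ) ⇒ χ) ⇒ ψ = min(1, 1 − 1.00 + 0.88) = min(1, 0.88) = 0.88
¬(((χ ⊙ φ) ⇒ χ) ⇒ ψ) = 1 − 0.88 = 0.12
ψ ∨ ψ = max(0.88, 0.88) = 0.88
(ψ ∨ ψ) ⇒ φ = min(1, 1 − 0.88 + 0.79) = min(1, 0.91) = 0.91
¬((ψ ∨ ψ) ⇒ φ) = 1 − 0.91 = 0.09
¬((ψ ∨ ψ) ⇒ φ) ⊙ χ = max(0, 0.09 + 0.32 − 1) = max(0, -0.59) = 0.00
¬(((χ ⊙ φ) ⇒ χ) ⇒ ψ) ⇒ (¬((ψ ∨ ψ) ⇒ φ) ⊙ χ) = min(1, 1 − 0.12 + 0.00) = min(1, 0.88) = 0.88

0.88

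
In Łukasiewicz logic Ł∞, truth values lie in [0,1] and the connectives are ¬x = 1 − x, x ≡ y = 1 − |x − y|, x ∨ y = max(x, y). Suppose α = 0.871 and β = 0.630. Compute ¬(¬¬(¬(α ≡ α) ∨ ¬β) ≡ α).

α ≡ α = 1 − |0.871 − 0.871| = 1 − 0.000 = 1.000
¬(α ≡ α) = 1 − 1.000 = 0.000
¬β = 1 − 0.630 = 0.370
¬(α ≡ α) ∨ ¬β = max(0.000, 0.370) = 0.370
¬(¬(α ≡ α) ∨ ¬β) = 1 − 0.370 = 0.630
¬¬(¬(α ≡ α) ∨ ¬β) = 1 − 0.630 = 0.370
¬¬(¬(α ≡ α) ∨ ¬β) ≡ α = 1 − |0.370 − 0.871| = 1 − 0.501 = 0.499
¬(¬¬(¬(α ≡ α) ∨ ¬β) ≡ α) = 1 − 0.499 = 0.501

0.501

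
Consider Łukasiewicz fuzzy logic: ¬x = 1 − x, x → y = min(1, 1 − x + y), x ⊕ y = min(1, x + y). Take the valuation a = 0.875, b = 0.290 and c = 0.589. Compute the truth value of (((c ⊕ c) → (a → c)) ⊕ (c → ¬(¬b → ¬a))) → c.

c ⊕ c = min(1, 0.589 + 0.589) = min(1, 1.178) = 1.000
a → c = min(1, 1 − 0.875 + 0.589) = min(1, 0.714) = 0.714
(c ⊕ c) → (a → c) = min(1, 1 − 1.000 + 0.714) = min(1, 0.714) = 0.714
¬b = 1 − 0.290 = 0.710
¬a = 1 − 0.875 = 0.125
¬b → ¬a = min(1, 1 − 0.710 + 0.125) = min(1, 0.415) = 0.415
¬(¬b → ¬a) = 1 − 0.415 = 0.585
c → ¬(¬b → ¬a) = min(1, 1 − 0.589 + 0.585) = min(1, 0.996) = 0.996
((c ⊕ c) → (a → c)) ⊕ (c → ¬(¬b → ¬a)) = min(1, 0.714 + 0.996) = min(1, 1.710) = 1.000
(((c ⊕ c) → (a → c)) ⊕ (c → ¬(¬b → ¬a))) → c = min(1, 1 − 1.000 + 0.589) = min(1, 0.589) = 0.589

0.589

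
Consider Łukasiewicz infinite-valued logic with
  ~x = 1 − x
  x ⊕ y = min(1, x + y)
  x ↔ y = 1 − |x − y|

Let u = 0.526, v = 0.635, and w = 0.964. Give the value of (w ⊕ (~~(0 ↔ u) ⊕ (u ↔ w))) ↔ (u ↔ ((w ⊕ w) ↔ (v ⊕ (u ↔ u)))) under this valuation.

0.526

0 ↔ u = 1 − |0.000 − 0.526| = 1 − 0.526 = 0.474
~(0 ↔ u) = 1 − 0.474 = 0.526
~~(0 ↔ u) = 1 − 0.526 = 0.474
u ↔ w = 1 − |0.526 − 0.964| = 1 − 0.438 = 0.562
~~(0 ↔ u) ⊕ (u ↔ w) = min(1, 0.474 + 0.562) = min(1, 1.036) = 1.000
w ⊕ (~~(0 ↔ u) ⊕ (u ↔ w)) = min(1, 0.964 + 1.000) = min(1, 1.964) = 1.000
w ⊕ w = min(1, 0.964 + 0.964) = min(1, 1.928) = 1.000
u ↔ u = 1 − |0.526 − 0.526| = 1 − 0.000 = 1.000
v ⊕ (u ↔ u) = min(1, 0.635 + 1.000) = min(1, 1.635) = 1.000
(w ⊕ w) ↔ (v ⊕ (u ↔ u)) = 1 − |1.000 − 1.000| = 1 − 0.000 = 1.000
u ↔ ((w ⊕ w) ↔ (v ⊕ (u ↔ u))) = 1 − |0.526 − 1.000| = 1 − 0.474 = 0.526
(w ⊕ (~~(0 ↔ u) ⊕ (u ↔ w))) ↔ (u ↔ ((w ⊕ w) ↔ (v ⊕ (u ↔ u)))) = 1 − |1.000 − 0.526| = 1 − 0.474 = 0.526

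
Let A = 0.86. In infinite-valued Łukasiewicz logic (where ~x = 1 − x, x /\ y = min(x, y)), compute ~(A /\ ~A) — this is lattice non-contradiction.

~A = 1 − 0.86 = 0.14
A /\ ~A = min(0.86, 0.14) = 0.14
~(A /\ ~A) = 1 − 0.14 = 0.86
(The value 0.86 < 1 shows this instance is not satisfied; not a Ł∞-tautology — its value is 1 − min(a, 1−a).)

0.86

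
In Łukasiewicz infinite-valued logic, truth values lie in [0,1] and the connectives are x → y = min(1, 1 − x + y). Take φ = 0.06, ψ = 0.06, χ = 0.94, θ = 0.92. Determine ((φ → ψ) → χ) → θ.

φ → ψ = min(1, 1 − 0.06 + 0.06) = min(1, 1.00) = 1.00
(φ → ψ) → χ = min(1, 1 − 1.00 + 0.94) = min(1, 0.94) = 0.94
((φ → ψ) → χ) → θ = min(1, 1 − 0.94 + 0.92) = min(1, 0.98) = 0.98

0.98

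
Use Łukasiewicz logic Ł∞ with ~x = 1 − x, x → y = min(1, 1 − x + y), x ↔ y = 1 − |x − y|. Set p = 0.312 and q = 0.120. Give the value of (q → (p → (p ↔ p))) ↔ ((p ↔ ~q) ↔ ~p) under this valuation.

p ↔ p = 1 − |0.312 − 0.312| = 1 − 0.000 = 1.000
p → (p ↔ p) = min(1, 1 − 0.312 + 1.000) = min(1, 1.688) = 1.000
q → (p → (p ↔ p)) = min(1, 1 − 0.120 + 1.000) = min(1, 1.880) = 1.000
~q = 1 − 0.120 = 0.880
p ↔ ~q = 1 − |0.312 − 0.880| = 1 − 0.568 = 0.432
~p = 1 − 0.312 = 0.688
(p ↔ ~q) ↔ ~p = 1 − |0.432 − 0.688| = 1 − 0.256 = 0.744
(q → (p → (p ↔ p))) ↔ ((p ↔ ~q) ↔ ~p) = 1 − |1.000 − 0.744| = 1 − 0.256 = 0.744

0.744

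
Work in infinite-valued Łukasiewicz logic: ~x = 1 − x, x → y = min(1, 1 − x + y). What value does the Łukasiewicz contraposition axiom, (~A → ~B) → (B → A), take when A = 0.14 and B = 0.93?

1.00

~A = 1 − 0.14 = 0.86
~B = 1 − 0.93 = 0.07
~A → ~B = min(1, 1 − 0.86 + 0.07) = min(1, 0.21) = 0.21
B → A = min(1, 1 − 0.93 + 0.14) = min(1, 0.21) = 0.21
(~A → ~B) → (B → A) = min(1, 1 − 0.21 + 0.21) = min(1, 1.00) = 1.00
(As expected: an axiom of Ł∞, always 1.)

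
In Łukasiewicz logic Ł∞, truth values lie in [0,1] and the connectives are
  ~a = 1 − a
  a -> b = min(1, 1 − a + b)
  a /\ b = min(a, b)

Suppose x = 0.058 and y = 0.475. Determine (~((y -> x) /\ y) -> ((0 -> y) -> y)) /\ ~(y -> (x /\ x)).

0.417

y -> x = min(1, 1 − 0.475 + 0.058) = min(1, 0.583) = 0.583
(y -> x) /\ y = min(0.583, 0.475) = 0.475
~((y -> x) /\ y) = 1 − 0.475 = 0.525
0 -> y = min(1, 1 − 0.000 + 0.475) = min(1, 1.475) = 1.000
(0 -> y) -> y = min(1, 1 − 1.000 + 0.475) = min(1, 0.475) = 0.475
~((y -> x) /\ y) -> ((0 -> y) -> y) = min(1, 1 − 0.525 + 0.475) = min(1, 0.950) = 0.950
x /\ x = min(0.058, 0.058) = 0.058
y -> (x /\ x) = min(1, 1 − 0.475 + 0.058) = min(1, 0.583) = 0.583
~(y -> (x /\ x)) = 1 − 0.583 = 0.417
(~((y -> x) /\ y) -> ((0 -> y) -> y)) /\ ~(y -> (x /\ x)) = min(0.950, 0.417) = 0.417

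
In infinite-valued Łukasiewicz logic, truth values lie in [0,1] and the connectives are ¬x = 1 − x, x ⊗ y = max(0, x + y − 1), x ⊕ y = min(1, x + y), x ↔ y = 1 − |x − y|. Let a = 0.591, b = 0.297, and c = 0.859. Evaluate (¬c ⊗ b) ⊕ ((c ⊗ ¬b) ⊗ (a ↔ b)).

¬c = 1 − 0.859 = 0.141
¬c ⊗ b = max(0, 0.141 + 0.297 − 1) = max(0, -0.562) = 0.000
¬b = 1 − 0.297 = 0.703
c ⊗ ¬b = max(0, 0.859 + 0.703 − 1) = max(0, 0.562) = 0.562
a ↔ b = 1 − |0.591 − 0.297| = 1 − 0.294 = 0.706
(c ⊗ ¬b) ⊗ (a ↔ b) = max(0, 0.562 + 0.706 − 1) = max(0, 0.268) = 0.268
(¬c ⊗ b) ⊕ ((c ⊗ ¬b) ⊗ (a ↔ b)) = min(1, 0.000 + 0.268) = min(1, 0.268) = 0.268

0.268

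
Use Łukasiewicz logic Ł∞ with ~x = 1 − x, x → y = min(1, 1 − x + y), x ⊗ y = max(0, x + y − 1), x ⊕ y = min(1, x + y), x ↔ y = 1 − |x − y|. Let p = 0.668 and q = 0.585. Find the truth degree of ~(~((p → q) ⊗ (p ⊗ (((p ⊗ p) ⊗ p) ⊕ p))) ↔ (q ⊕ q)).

0.257

p → q = min(1, 1 − 0.668 + 0.585) = min(1, 0.917) = 0.917
p ⊗ p = max(0, 0.668 + 0.668 − 1) = max(0, 0.336) = 0.336
(p ⊗ p) ⊗ p = max(0, 0.336 + 0.668 − 1) = max(0, 0.004) = 0.004
((p ⊗ p) ⊗ p) ⊕ p = min(1, 0.004 + 0.668) = min(1, 0.672) = 0.672
p ⊗ (((p ⊗ p) ⊗ p) ⊕ p) = max(0, 0.668 + 0.672 − 1) = max(0, 0.340) = 0.340
(p → q) ⊗ (p ⊗ (((p ⊗ p) ⊗ p) ⊕ p)) = max(0, 0.917 + 0.340 − 1) = max(0, 0.257) = 0.257
~((p → q) ⊗ (p ⊗ (((p ⊗ p) ⊗ p) ⊕ p))) = 1 − 0.257 = 0.743
q ⊕ q = min(1, 0.585 + 0.585) = min(1, 1.170) = 1.000
~((p → q) ⊗ (p ⊗ (((p ⊗ p) ⊗ p) ⊕ p))) ↔ (q ⊕ q) = 1 − |0.743 − 1.000| = 1 − 0.257 = 0.743
~(~((p → q) ⊗ (p ⊗ (((p ⊗ p) ⊗ p) ⊕ p))) ↔ (q ⊕ q)) = 1 − 0.743 = 0.257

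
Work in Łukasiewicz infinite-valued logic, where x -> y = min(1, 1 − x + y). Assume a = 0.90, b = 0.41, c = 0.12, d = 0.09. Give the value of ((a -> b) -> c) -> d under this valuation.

0.48

a -> b = min(1, 1 − 0.90 + 0.41) = min(1, 0.51) = 0.51
(a -> b) -> c = min(1, 1 − 0.51 + 0.12) = min(1, 0.61) = 0.61
((a -> b) -> c) -> d = min(1, 1 − 0.61 + 0.09) = min(1, 0.48) = 0.48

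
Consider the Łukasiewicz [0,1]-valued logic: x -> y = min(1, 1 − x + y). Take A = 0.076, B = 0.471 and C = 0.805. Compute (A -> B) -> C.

0.805

A -> B = min(1, 1 − 0.076 + 0.471) = min(1, 1.395) = 1.000
(A -> B) -> C = min(1, 1 − 1.000 + 0.805) = min(1, 0.805) = 0.805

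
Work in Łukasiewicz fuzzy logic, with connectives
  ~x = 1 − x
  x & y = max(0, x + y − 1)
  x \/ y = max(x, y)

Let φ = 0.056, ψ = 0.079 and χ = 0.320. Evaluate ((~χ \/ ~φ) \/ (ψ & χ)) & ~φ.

~χ = 1 − 0.320 = 0.680
~φ = 1 − 0.056 = 0.944
~χ \/ ~φ = max(0.680, 0.944) = 0.944
ψ & χ = max(0, 0.079 + 0.320 − 1) = max(0, -0.601) = 0.000
(~χ \/ ~φ) \/ (ψ & χ) = max(0.944, 0.000) = 0.944
((~χ \/ ~φ) \/ (ψ & χ)) & ~φ = max(0, 0.944 + 0.944 − 1) = max(0, 0.888) = 0.888

0.888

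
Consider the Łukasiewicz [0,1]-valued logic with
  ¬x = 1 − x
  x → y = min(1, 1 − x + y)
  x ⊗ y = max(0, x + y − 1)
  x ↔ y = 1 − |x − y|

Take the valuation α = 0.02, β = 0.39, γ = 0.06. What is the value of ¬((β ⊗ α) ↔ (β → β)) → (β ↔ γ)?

β ⊗ α = max(0, 0.39 + 0.02 − 1) = max(0, -0.59) = 0.00
β → β = min(1, 1 − 0.39 + 0.39) = min(1, 1.00) = 1.00
(β ⊗ α) ↔ (β → β) = 1 − |0.00 − 1.00| = 1 − 1.00 = 0.00
¬((β ⊗ α) ↔ (β → β)) = 1 − 0.00 = 1.00
β ↔ γ = 1 − |0.39 − 0.06| = 1 − 0.33 = 0.67
¬((β ⊗ α) ↔ (β → β)) → (β ↔ γ) = min(1, 1 − 1.00 + 0.67) = min(1, 0.67) = 0.67

0.67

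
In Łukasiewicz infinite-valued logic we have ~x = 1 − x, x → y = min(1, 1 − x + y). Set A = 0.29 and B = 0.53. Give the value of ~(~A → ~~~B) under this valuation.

0.24

~A = 1 − 0.29 = 0.71
~B = 1 − 0.53 = 0.47
~~B = 1 − 0.47 = 0.53
~~~B = 1 − 0.53 = 0.47
~A → ~~~B = min(1, 1 − 0.71 + 0.47) = min(1, 0.76) = 0.76
~(~A → ~~~B) = 1 − 0.76 = 0.24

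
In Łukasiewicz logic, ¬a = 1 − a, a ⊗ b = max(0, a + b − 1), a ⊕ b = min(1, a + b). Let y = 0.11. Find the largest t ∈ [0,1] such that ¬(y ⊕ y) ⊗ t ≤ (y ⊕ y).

y ⊕ y = min(1, 0.11 + 0.11) = min(1, 0.22) = 0.22
¬(y ⊕ y) = 1 − 0.22 = 0.78
So the left factor is ¬(y ⊕ y) = 0.78.
So the right-hand bound is y ⊕ y = 0.22.
The residuum of the Łukasiewicz t-norm gives the supremum: min(1, 1 − 0.78 + 0.22).
1 − 0.78 + 0.22 = 0.44, so t = min(1, 0.44) = 0.44.
Check: 0.78 ⊗ 0.44 = max(0, 0.22) = 0.22 ≤ 0.22.

0.44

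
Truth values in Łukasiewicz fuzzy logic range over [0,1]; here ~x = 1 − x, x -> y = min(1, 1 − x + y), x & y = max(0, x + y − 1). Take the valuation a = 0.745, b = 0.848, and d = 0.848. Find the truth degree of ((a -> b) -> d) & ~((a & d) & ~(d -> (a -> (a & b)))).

0.848

a -> b = min(1, 1 − 0.745 + 0.848) = min(1, 1.103) = 1.000
(a -> b) -> d = min(1, 1 − 1.000 + 0.848) = min(1, 0.848) = 0.848
a & d = max(0, 0.745 + 0.848 − 1) = max(0, 0.593) = 0.593
a & b = max(0, 0.745 + 0.848 − 1) = max(0, 0.593) = 0.593
a -> (a & b) = min(1, 1 − 0.745 + 0.593) = min(1, 0.848) = 0.848
d -> (a -> (a & b)) = min(1, 1 − 0.848 + 0.848) = min(1, 1.000) = 1.000
~(d -> (a -> (a & b))) = 1 − 1.000 = 0.000
(a & d) & ~(d -> (a -> (a & b))) = max(0, 0.593 + 0.000 − 1) = max(0, -0.407) = 0.000
~((a & d) & ~(d -> (a -> (a & b)))) = 1 − 0.000 = 1.000
((a -> b) -> d) & ~((a & d) & ~(d -> (a -> (a & b)))) = max(0, 0.848 + 1.000 − 1) = max(0, 0.848) = 0.848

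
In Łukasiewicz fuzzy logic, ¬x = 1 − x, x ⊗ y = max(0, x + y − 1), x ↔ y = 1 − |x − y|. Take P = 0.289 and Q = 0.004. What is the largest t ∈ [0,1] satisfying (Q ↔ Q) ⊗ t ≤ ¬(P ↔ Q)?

0.285

Q ↔ Q = 1 − |0.004 − 0.004| = 1 − 0.000 = 1.000
So the left factor is Q ↔ Q = 1.000.
P ↔ Q = 1 − |0.289 − 0.004| = 1 − 0.285 = 0.715
¬(P ↔ Q) = 1 − 0.715 = 0.285
So the right-hand bound is ¬(P ↔ Q) = 0.285.
The residuum of the Łukasiewicz t-norm gives the supremum: min(1, 1 − 1.000 + 0.285).
1 − 1.000 + 0.285 = 0.285, so t = min(1, 0.285) = 0.285.
Check: 1.000 ⊗ 0.285 = max(0, 0.285) = 0.285 ≤ 0.285.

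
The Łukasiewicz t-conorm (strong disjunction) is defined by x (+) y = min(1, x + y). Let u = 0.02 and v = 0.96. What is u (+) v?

u (+) v = min(1, 0.02 + 0.96) = min(1, 0.98) = 0.98
For comparison, the Gödel t-conorm max(x, y) would give 0.96.

0.98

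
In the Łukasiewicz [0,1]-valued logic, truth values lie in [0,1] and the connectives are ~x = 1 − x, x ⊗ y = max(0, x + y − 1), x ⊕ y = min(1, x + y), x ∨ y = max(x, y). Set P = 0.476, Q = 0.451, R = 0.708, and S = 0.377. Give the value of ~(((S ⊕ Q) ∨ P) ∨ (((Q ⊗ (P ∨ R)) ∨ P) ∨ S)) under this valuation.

0.172

S ⊕ Q = min(1, 0.377 + 0.451) = min(1, 0.828) = 0.828
(S ⊕ Q) ∨ P = max(0.828, 0.476) = 0.828
P ∨ R = max(0.476, 0.708) = 0.708
Q ⊗ (P ∨ R) = max(0, 0.451 + 0.708 − 1) = max(0, 0.159) = 0.159
(Q ⊗ (P ∨ R)) ∨ P = max(0.159, 0.476) = 0.476
((Q ⊗ (P ∨ R)) ∨ P) ∨ S = max(0.476, 0.377) = 0.476
((S ⊕ Q) ∨ P) ∨ (((Q ⊗ (P ∨ R)) ∨ P) ∨ S) = max(0.828, 0.476) = 0.828
~(((S ⊕ Q) ∨ P) ∨ (((Q ⊗ (P ∨ R)) ∨ P) ∨ S)) = 1 − 0.828 = 0.172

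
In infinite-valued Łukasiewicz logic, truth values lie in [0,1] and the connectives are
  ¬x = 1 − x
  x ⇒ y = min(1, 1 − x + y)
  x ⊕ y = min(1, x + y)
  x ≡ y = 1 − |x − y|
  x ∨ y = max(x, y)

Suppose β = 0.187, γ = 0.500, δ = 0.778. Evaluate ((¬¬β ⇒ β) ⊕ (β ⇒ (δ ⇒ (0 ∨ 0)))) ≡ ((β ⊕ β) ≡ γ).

¬β = 1 − 0.187 = 0.813
¬¬β = 1 − 0.813 = 0.187
¬¬β ⇒ β = min(1, 1 − 0.187 + 0.187) = min(1, 1.000) = 1.000
0 ∨ 0 = max(0.000, 0.000) = 0.000
δ ⇒ (0 ∨ 0) = min(1, 1 − 0.778 + 0.000) = min(1, 0.222) = 0.222
β ⇒ (δ ⇒ (0 ∨ 0)) = min(1, 1 − 0.187 + 0.222) = min(1, 1.035) = 1.000
(¬¬β ⇒ β) ⊕ (β ⇒ (δ ⇒ (0 ∨ 0))) = min(1, 1.000 + 1.000) = min(1, 2.000) = 1.000
β ⊕ β = min(1, 0.187 + 0.187) = min(1, 0.374) = 0.374
(β ⊕ β) ≡ γ = 1 − |0.374 − 0.500| = 1 − 0.126 = 0.874
((¬¬β ⇒ β) ⊕ (β ⇒ (δ ⇒ (0 ∨ 0)))) ≡ ((β ⊕ β) ≡ γ) = 1 − |1.000 − 0.874| = 1 − 0.126 = 0.874

0.874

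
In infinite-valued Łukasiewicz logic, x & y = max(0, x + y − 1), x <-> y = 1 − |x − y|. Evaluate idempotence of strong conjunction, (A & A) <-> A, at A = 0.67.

0.67

A & A = max(0, 0.67 + 0.67 − 1) = max(0, 0.34) = 0.34
(A & A) <-> A = 1 − |0.34 − 0.67| = 1 − 0.33 = 0.67
(The value 0.67 < 1 shows this instance is not satisfied; fails in Ł∞ since a ⊗ a = max(0, 2a−1) ≠ a in general.)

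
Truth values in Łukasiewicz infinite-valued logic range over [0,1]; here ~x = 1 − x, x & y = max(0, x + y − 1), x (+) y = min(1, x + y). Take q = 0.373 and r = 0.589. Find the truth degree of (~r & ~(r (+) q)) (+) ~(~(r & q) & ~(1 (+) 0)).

1.000

~r = 1 − 0.589 = 0.411
r (+) q = min(1, 0.589 + 0.373) = min(1, 0.962) = 0.962
~(r (+) q) = 1 − 0.962 = 0.038
~r & ~(r (+) q) = max(0, 0.411 + 0.038 − 1) = max(0, -0.551) = 0.000
r & q = max(0, 0.589 + 0.373 − 1) = max(0, -0.038) = 0.000
~(r & q) = 1 − 0.000 = 1.000
1 (+) 0 = min(1, 1.000 + 0.000) = min(1, 1.000) = 1.000
~(1 (+) 0) = 1 − 1.000 = 0.000
~(r & q) & ~(1 (+) 0) = max(0, 1.000 + 0.000 − 1) = max(0, 0.000) = 0.000
~(~(r & q) & ~(1 (+) 0)) = 1 − 0.000 = 1.000
(~r & ~(r (+) q)) (+) ~(~(r & q) & ~(1 (+) 0)) = min(1, 0.000 + 1.000) = min(1, 1.000) = 1.000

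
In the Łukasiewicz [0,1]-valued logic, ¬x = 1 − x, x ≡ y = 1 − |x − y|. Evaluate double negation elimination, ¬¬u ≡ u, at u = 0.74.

1.00

¬u = 1 − 0.74 = 0.26
¬¬u = 1 − 0.26 = 0.74
¬¬u ≡ u = 1 − |0.74 − 0.74| = 1 − 0.00 = 1.00
(As expected: always 1 in Ł∞ since negation is involutive.)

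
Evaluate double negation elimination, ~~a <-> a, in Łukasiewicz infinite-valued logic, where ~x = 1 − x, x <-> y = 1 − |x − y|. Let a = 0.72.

1.00

~a = 1 − 0.72 = 0.28
~~a = 1 − 0.28 = 0.72
~~a <-> a = 1 − |0.72 − 0.72| = 1 − 0.00 = 1.00
(As expected: always 1 in Ł∞ since negation is involutive.)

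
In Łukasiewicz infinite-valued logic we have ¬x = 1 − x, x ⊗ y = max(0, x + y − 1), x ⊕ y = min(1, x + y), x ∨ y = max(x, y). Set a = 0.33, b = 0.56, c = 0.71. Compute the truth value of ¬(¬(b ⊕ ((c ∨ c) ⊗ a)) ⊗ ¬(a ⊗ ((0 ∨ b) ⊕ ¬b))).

0.93

c ∨ c = max(0.71, 0.71) = 0.71
(c ∨ c) ⊗ a = max(0, 0.71 + 0.33 − 1) = max(0, 0.04) = 0.04
b ⊕ ((c ∨ c) ⊗ a) = min(1, 0.56 + 0.04) = min(1, 0.60) = 0.60
¬(b ⊕ ((c ∨ c) ⊗ a)) = 1 − 0.60 = 0.40
0 ∨ b = max(0.00, 0.56) = 0.56
¬b = 1 − 0.56 = 0.44
(0 ∨ b) ⊕ ¬b = min(1, 0.56 + 0.44) = min(1, 1.00) = 1.00
a ⊗ ((0 ∨ b) ⊕ ¬b) = max(0, 0.33 + 1.00 − 1) = max(0, 0.33) = 0.33
¬(a ⊗ ((0 ∨ b) ⊕ ¬b)) = 1 − 0.33 = 0.67
¬(b ⊕ ((c ∨ c) ⊗ a)) ⊗ ¬(a ⊗ ((0 ∨ b) ⊕ ¬b)) = max(0, 0.40 + 0.67 − 1) = max(0, 0.07) = 0.07
¬(¬(b ⊕ ((c ∨ c) ⊗ a)) ⊗ ¬(a ⊗ ((0 ∨ b) ⊕ ¬b))) = 1 − 0.07 = 0.93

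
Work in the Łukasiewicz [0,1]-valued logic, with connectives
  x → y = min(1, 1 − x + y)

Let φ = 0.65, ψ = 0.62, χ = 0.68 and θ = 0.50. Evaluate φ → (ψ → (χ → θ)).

χ → θ = min(1, 1 − 0.68 + 0.50) = min(1, 0.82) = 0.82
ψ → (χ → θ) = min(1, 1 − 0.62 + 0.82) = min(1, 1.20) = 1.00
φ → (ψ → (χ → θ)) = min(1, 1 − 0.65 + 1.00) = min(1, 1.35) = 1.00

1.00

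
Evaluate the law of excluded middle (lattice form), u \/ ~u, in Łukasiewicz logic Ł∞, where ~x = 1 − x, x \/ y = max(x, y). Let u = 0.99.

0.99

~u = 1 − 0.99 = 0.01
u \/ ~u = max(0.99, 0.01) = 0.99
(The value 0.99 < 1 shows this instance is not satisfied; not a Ł∞-tautology — its value is max(a, 1−a).)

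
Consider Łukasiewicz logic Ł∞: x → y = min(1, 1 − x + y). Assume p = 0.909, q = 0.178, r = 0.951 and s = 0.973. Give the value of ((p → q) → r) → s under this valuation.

p → q = min(1, 1 − 0.909 + 0.178) = min(1, 0.269) = 0.269
(p → q) → r = min(1, 1 − 0.269 + 0.951) = min(1, 1.682) = 1.000
((p → q) → r) → s = min(1, 1 − 1.000 + 0.973) = min(1, 0.973) = 0.973

0.973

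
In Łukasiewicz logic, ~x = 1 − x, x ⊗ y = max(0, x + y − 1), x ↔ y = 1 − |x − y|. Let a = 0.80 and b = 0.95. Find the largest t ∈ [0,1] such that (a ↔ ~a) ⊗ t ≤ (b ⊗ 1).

1.00

~a = 1 − 0.80 = 0.20
a ↔ ~a = 1 − |0.80 − 0.20| = 1 − 0.60 = 0.40
So the left factor is a ↔ ~a = 0.40.
b ⊗ 1 = max(0, 0.95 + 1.00 − 1) = max(0, 0.95) = 0.95
So the right-hand bound is b ⊗ 1 = 0.95.
The residuum of the Łukasiewicz t-norm gives the supremum: min(1, 1 − 0.40 + 0.95).
1 − 0.40 + 0.95 = 1.55, so t = min(1, 1.55) = 1.00.
Check: 0.40 ⊗ 1.00 = max(0, 0.40) = 0.40 ≤ 0.95.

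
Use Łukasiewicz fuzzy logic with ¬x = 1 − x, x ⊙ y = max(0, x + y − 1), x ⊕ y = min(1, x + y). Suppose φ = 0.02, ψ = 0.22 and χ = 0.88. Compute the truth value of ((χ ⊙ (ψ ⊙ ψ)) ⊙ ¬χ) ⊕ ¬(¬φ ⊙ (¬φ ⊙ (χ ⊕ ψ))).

0.04

ψ ⊙ ψ = max(0, 0.22 + 0.22 − 1) = max(0, -0.56) = 0.00
χ ⊙ (ψ ⊙ ψ) = max(0, 0.88 + 0.00 − 1) = max(0, -0.12) = 0.00
¬χ = 1 − 0.88 = 0.12
(χ ⊙ (ψ ⊙ ψ)) ⊙ ¬χ = max(0, 0.00 + 0.12 − 1) = max(0, -0.88) = 0.00
¬φ = 1 − 0.02 = 0.98
χ ⊕ ψ = min(1, 0.88 + 0.22) = min(1, 1.10) = 1.00
¬φ ⊙ (χ ⊕ ψ) = max(0, 0.98 + 1.00 − 1) = max(0, 0.98) = 0.98
¬φ ⊙ (¬φ ⊙ (χ ⊕ ψ)) = max(0, 0.98 + 0.98 − 1) = max(0, 0.96) = 0.96
¬(¬φ ⊙ (¬φ ⊙ (χ ⊕ ψ))) = 1 − 0.96 = 0.04
((χ ⊙ (ψ ⊙ ψ)) ⊙ ¬χ) ⊕ ¬(¬φ ⊙ (¬φ ⊙ (χ ⊕ ψ))) = min(1, 0.00 + 0.04) = min(1, 0.04) = 0.04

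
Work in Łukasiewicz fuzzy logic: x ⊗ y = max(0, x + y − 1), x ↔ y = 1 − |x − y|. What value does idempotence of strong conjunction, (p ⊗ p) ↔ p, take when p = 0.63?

p ⊗ p = max(0, 0.63 + 0.63 − 1) = max(0, 0.26) = 0.26
(p ⊗ p) ↔ p = 1 − |0.26 − 0.63| = 1 − 0.37 = 0.63
(The value 0.63 < 1 shows this instance is not satisfied; fails in Ł∞ since a ⊗ a = max(0, 2a−1) ≠ a in general.)

0.63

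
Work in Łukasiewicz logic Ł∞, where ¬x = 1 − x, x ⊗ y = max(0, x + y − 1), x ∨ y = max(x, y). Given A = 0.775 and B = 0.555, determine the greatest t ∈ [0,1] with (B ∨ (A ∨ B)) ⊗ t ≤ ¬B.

0.670

A ∨ B = max(0.775, 0.555) = 0.775
B ∨ (A ∨ B) = max(0.555, 0.775) = 0.775
So the left factor is B ∨ (A ∨ B) = 0.775.
¬B = 1 − 0.555 = 0.445
So the right-hand bound is ¬B = 0.445.
The residuum of the Łukasiewicz t-norm gives the supremum: min(1, 1 − 0.775 + 0.445).
1 − 0.775 + 0.445 = 0.670, so t = min(1, 0.670) = 0.670.
Check: 0.775 ⊗ 0.670 = max(0, 0.445) = 0.445 ≤ 0.445.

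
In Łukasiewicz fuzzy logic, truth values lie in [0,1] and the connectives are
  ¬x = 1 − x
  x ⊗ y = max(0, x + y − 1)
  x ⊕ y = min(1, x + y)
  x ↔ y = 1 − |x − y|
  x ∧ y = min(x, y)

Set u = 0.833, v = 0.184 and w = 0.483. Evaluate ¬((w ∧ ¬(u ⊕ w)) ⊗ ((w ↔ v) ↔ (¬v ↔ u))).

1.000

u ⊕ w = min(1, 0.833 + 0.483) = min(1, 1.316) = 1.000
¬(u ⊕ w) = 1 − 1.000 = 0.000
w ∧ ¬(u ⊕ w) = min(0.483, 0.000) = 0.000
w ↔ v = 1 − |0.483 − 0.184| = 1 − 0.299 = 0.701
¬v = 1 − 0.184 = 0.816
¬v ↔ u = 1 − |0.816 − 0.833| = 1 − 0.017 = 0.983
(w ↔ v) ↔ (¬v ↔ u) = 1 − |0.701 − 0.983| = 1 − 0.282 = 0.718
(w ∧ ¬(u ⊕ w)) ⊗ ((w ↔ v) ↔ (¬v ↔ u)) = max(0, 0.000 + 0.718 − 1) = max(0, -0.282) = 0.000
¬((w ∧ ¬(u ⊕ w)) ⊗ ((w ↔ v) ↔ (¬v ↔ u))) = 1 − 0.000 = 1.000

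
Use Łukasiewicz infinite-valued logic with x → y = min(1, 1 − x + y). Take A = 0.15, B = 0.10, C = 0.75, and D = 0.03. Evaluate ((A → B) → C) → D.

A → B = min(1, 1 − 0.15 + 0.10) = min(1, 0.95) = 0.95
(A → B) → C = min(1, 1 − 0.95 + 0.75) = min(1, 0.80) = 0.80
((A → B) → C) → D = min(1, 1 − 0.80 + 0.03) = min(1, 0.23) = 0.23

0.23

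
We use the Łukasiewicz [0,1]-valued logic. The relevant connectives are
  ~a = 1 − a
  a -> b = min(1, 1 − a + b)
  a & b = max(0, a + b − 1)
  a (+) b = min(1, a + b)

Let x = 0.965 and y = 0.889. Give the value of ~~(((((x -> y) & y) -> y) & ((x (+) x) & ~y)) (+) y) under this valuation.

x -> y = min(1, 1 − 0.965 + 0.889) = min(1, 0.924) = 0.924
(x -> y) & y = max(0, 0.924 + 0.889 − 1) = max(0, 0.813) = 0.813
((x -> y) & y) -> y = min(1, 1 − 0.813 + 0.889) = min(1, 1.076) = 1.000
x (+) x = min(1, 0.965 + 0.965) = min(1, 1.930) = 1.000
~y = 1 − 0.889 = 0.111
(x (+) x) & ~y = max(0, 1.000 + 0.111 − 1) = max(0, 0.111) = 0.111
(((x -> y) & y) -> y) & ((x (+) x) & ~y) = max(0, 1.000 + 0.111 − 1) = max(0, 0.111) = 0.111
((((x -> y) & y) -> y) & ((x (+) x) & ~y)) (+) y = min(1, 0.111 + 0.889) = min(1, 1.000) = 1.000
~(((((x -> y) & y) -> y) & ((x (+) x) & ~y)) (+) y) = 1 − 1.000 = 0.000
~~(((((x -> y) & y) -> y) & ((x (+) x) & ~y)) (+) y) = 1 − 0.000 = 1.000

1.000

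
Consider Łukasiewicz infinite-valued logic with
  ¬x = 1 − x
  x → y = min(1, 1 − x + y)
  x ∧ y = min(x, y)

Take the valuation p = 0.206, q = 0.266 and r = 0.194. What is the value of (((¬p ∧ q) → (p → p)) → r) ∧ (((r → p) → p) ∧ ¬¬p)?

¬p = 1 − 0.206 = 0.794
¬p ∧ q = min(0.794, 0.266) = 0.266
p → p = min(1, 1 − 0.206 + 0.206) = min(1, 1.000) = 1.000
(¬p ∧ q) → (p → p) = min(1, 1 − 0.266 + 1.000) = min(1, 1.734) = 1.000
((¬p ∧ q) → (p → p)) → r = min(1, 1 − 1.000 + 0.194) = min(1, 0.194) = 0.194
r → p = min(1, 1 − 0.194 + 0.206) = min(1, 1.012) = 1.000
(r → p) → p = min(1, 1 − 1.000 + 0.206) = min(1, 0.206) = 0.206
¬¬p = 1 − 0.794 = 0.206
((r → p) → p) ∧ ¬¬p = min(0.206, 0.206) = 0.206
(((¬p ∧ q) → (p → p)) → r) ∧ (((r → p) → p) ∧ ¬¬p) = min(0.194, 0.206) = 0.194

0.194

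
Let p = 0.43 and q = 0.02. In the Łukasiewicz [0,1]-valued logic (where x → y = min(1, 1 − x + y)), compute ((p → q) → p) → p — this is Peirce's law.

0.59

p → q = min(1, 1 − 0.43 + 0.02) = min(1, 0.59) = 0.59
(p → q) → p = min(1, 1 − 0.59 + 0.43) = min(1, 0.84) = 0.84
((p → q) → p) → p = min(1, 1 − 0.84 + 0.43) = min(1, 0.59) = 0.59
(The value 0.59 < 1 shows this instance is not satisfied; not a Ł∞-tautology in general.)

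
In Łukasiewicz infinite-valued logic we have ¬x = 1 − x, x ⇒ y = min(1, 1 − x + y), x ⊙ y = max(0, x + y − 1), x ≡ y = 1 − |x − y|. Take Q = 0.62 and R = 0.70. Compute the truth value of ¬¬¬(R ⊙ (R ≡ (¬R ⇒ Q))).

0.60

¬R = 1 − 0.70 = 0.30
¬R ⇒ Q = min(1, 1 − 0.30 + 0.62) = min(1, 1.32) = 1.00
R ≡ (¬R ⇒ Q) = 1 − |0.70 − 1.00| = 1 − 0.30 = 0.70
R ⊙ (R ≡ (¬R ⇒ Q)) = max(0, 0.70 + 0.70 − 1) = max(0, 0.40) = 0.40
¬(R ⊙ (R ≡ (¬R ⇒ Q))) = 1 − 0.40 = 0.60
¬¬(R ⊙ (R ≡ (¬R ⇒ Q))) = 1 − 0.60 = 0.40
¬¬¬(R ⊙ (R ≡ (¬R ⇒ Q))) = 1 − 0.40 = 0.60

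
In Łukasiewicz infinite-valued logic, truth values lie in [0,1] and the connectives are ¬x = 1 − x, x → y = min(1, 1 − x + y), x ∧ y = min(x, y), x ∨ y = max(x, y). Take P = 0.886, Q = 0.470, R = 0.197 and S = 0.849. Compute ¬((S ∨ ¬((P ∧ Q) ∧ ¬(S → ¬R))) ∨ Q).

0.046

P ∧ Q = min(0.886, 0.470) = 0.470
¬R = 1 − 0.197 = 0.803
S → ¬R = min(1, 1 − 0.849 + 0.803) = min(1, 0.954) = 0.954
¬(S → ¬R) = 1 − 0.954 = 0.046
(P ∧ Q) ∧ ¬(S → ¬R) = min(0.470, 0.046) = 0.046
¬((P ∧ Q) ∧ ¬(S → ¬R)) = 1 − 0.046 = 0.954
S ∨ ¬((P ∧ Q) ∧ ¬(S → ¬R)) = max(0.849, 0.954) = 0.954
(S ∨ ¬((P ∧ Q) ∧ ¬(S → ¬R))) ∨ Q = max(0.954, 0.470) = 0.954
¬((S ∨ ¬((P ∧ Q) ∧ ¬(S → ¬R))) ∨ Q) = 1 − 0.954 = 0.046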